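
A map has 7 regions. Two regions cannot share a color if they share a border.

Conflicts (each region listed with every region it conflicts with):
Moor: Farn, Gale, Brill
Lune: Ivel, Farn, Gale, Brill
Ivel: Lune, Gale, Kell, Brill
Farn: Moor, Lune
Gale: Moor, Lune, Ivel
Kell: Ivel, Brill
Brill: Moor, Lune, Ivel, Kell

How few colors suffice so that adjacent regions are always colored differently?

Lune, Ivel, Gale all conflict with each other, so at least 3 colors are needed.
3 colors suffice: Moor=1, Lune=2, Ivel=1, Farn=3, Gale=3, Kell=2, Brill=3. Each listed conflict is separated.

3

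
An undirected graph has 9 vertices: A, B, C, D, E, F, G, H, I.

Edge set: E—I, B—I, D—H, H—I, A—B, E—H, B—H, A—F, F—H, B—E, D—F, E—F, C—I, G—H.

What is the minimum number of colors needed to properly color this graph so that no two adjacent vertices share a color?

4

B, E, H, I are mutually adjacent (a clique of size 4), so at least 4 colors are needed.
A valid assignment using 4 colors: A=1, B=3, C=1, D=3, E=4, F=2, G=2, H=1, I=2. Every edge joins two different colors.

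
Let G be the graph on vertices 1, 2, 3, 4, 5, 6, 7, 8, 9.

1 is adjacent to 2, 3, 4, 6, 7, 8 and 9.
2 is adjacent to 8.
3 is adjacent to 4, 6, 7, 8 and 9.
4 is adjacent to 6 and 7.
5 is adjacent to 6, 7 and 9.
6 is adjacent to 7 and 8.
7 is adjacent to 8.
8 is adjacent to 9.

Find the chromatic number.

5

1, 3, 6, 7, 8 form a clique, so at least 5 colors are needed.
5 colors suffice: 1=a, 2=c, 3=d, 4=b, 5=a, 6=c, 7=e, 8=b, 9=c. Every edge joins two different colors.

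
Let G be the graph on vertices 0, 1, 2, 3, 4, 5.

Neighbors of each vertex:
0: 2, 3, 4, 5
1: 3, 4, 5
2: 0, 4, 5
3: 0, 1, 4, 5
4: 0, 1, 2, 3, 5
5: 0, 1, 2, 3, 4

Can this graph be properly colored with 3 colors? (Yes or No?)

0, 2, 4, 5 are pairwise adjacent (a clique of size 4), so at least 4 colors are needed.
So 3 colors are not enough.

No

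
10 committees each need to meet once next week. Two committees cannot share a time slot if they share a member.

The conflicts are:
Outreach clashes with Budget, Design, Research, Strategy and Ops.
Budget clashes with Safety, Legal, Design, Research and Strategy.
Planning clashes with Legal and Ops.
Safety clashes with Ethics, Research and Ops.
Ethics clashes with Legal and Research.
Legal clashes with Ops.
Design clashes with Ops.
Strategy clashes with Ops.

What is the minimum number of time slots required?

3

Planning, Legal, Ops all conflict with each other, so at least 3 time slots are needed.
A valid assignment using 3 time slots: Outreach=2, Budget=1, Planning=3, Safety=2, Ethics=1, Legal=2, Design=3, Research=3, Strategy=3, Ops=1. No two conflicting committees share a time slot.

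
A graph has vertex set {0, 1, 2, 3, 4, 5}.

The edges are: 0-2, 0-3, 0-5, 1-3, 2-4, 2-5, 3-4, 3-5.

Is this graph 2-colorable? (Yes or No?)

0, 3, 5 are mutually adjacent, so at least 3 colors are needed.
So 2 colors are not enough.

No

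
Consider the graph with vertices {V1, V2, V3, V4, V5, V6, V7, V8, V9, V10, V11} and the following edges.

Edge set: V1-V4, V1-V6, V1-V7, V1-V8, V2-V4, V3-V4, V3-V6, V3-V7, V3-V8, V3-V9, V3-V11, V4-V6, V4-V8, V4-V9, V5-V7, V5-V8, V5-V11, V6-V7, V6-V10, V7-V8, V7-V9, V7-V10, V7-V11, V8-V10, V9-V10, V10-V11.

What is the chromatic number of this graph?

3

V7, V9, V10 are pairwise adjacent, so at least 3 colors are needed.
3 colors suffice: color 1 → {V4, V7}; color 2 → {V2, V6, V8, V9, V11}; color 3 → {V1, V3, V5, V10}. Each edge has distinct colors on its endpoints.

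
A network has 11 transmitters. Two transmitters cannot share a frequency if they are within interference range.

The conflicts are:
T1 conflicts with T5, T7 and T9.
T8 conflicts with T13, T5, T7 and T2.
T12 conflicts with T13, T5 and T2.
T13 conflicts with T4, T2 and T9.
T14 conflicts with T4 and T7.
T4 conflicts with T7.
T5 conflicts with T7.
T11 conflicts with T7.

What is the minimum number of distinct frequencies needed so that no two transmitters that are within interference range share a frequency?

3

T1, T5, T7 pairwise conflict, so at least 3 frequencies are needed.
Using 3 frequencies: T1=3, T8=3, T12=3, T13=1, T14=3, T4=2, T5=2, T11=2, T7=1, T2=2, T9=2. No two conflicting transmitters share a frequency.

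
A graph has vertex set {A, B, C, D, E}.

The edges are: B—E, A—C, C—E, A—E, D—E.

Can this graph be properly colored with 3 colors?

The chromatic number is 3. A, C, E are pairwise adjacent, so at least 3 colors are needed.
3 colors suffice: color 1 → {E}; color 2 → {A, B, D}; color 3 → {C}.
That is already a proper 3-coloring.

Yes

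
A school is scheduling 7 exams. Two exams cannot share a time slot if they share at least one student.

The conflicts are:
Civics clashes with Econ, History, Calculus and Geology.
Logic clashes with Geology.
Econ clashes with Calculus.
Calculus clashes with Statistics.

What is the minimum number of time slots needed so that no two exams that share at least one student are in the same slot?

Civics, Econ, Calculus are mutually in conflict, so at least 3 time slots are needed.
3 time slots suffice: time slot 1 → {Civics, Logic, Statistics}; time slot 2 → {History, Calculus, Geology}; time slot 3 → {Econ}. Each listed conflict is separated.

3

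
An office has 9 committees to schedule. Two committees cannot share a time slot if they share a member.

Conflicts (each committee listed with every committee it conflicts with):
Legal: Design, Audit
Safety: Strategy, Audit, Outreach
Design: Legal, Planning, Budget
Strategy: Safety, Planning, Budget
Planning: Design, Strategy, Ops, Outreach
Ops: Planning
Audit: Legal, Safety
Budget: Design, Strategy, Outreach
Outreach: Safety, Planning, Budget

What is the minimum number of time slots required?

2

Legal and Design conflict, so at least 2 time slots are needed.
2 time slots suffice: time slot 1 → {Legal, Safety, Planning, Budget}; time slot 2 → {Design, Strategy, Ops, Audit, Outreach}. Every pair that conflicts lands in different time slots.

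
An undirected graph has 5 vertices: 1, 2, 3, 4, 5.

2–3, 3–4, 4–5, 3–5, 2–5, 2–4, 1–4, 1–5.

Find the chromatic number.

4

2, 3, 4, 5 are mutually adjacent (a clique of size 4), so at least 4 colors are needed.
4 colors suffice: color a → {5}; color b → {4}; color c → {1, 3}; color d → {2}. No two adjacent vertices share a color.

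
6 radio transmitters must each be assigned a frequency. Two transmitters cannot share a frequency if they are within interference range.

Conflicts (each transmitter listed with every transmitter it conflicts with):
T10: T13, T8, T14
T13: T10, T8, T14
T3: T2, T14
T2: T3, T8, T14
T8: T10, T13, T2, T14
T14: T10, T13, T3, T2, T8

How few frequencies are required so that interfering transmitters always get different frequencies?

T10, T13, T8, T14 all conflict with each other, so at least 4 frequencies are needed.
4 frequencies suffice: frequency 1 → {T14}; frequency 2 → {T3, T8}; frequency 3 → {T13, T2}; frequency 4 → {T10}. Every pair that conflicts lands in different frequencies.

4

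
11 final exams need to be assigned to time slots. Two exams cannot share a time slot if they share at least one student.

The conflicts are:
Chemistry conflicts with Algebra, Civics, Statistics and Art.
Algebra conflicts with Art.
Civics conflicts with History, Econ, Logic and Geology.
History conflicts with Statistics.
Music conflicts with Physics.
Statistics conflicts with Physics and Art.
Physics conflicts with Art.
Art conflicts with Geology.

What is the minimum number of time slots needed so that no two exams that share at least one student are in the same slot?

3

Statistics, Physics, Art are mutually in conflict, so at least 3 time slots are needed.
3 time slots suffice: time slot 1 → {Civics, Music, Art}; time slot 2 → {Algebra, Statistics, Econ, Logic, Geology}; time slot 3 → {Chemistry, History, Physics}. Each listed conflict is separated.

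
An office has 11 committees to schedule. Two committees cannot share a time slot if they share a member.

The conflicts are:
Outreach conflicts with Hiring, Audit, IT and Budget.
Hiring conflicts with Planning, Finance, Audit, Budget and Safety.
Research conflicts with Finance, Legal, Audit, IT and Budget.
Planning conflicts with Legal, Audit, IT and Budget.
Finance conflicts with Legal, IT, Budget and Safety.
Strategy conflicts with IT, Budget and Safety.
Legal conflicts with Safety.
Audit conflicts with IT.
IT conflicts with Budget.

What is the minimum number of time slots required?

Research, Finance, IT, Budget are mutually in conflict, so at least 4 time slots are needed.
4 time slots suffice: time slot 1 → {Legal, Audit, Budget}; time slot 2 → {Hiring, IT}; time slot 3 → {Outreach, Planning, Finance, Strategy}; time slot 4 → {Research, Safety}. No two conflicting committees share a time slot.

4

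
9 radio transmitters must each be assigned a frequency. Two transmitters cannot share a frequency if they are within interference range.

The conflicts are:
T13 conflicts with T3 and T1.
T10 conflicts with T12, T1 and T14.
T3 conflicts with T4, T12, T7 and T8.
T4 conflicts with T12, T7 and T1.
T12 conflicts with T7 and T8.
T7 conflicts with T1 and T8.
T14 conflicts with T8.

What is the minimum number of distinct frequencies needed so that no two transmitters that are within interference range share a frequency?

4

T3, T12, T7, T8 all conflict with each other, so at least 4 frequencies are needed.
4 frequencies suffice: T13=1, T10=1, T3=2, T4=4, T12=3, T7=1, T1=2, T14=2, T8=4. Every pair that conflicts lands in different frequencies.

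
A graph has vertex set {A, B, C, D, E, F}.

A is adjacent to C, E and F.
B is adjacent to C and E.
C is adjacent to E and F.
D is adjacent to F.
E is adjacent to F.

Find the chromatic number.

4

A, C, E, F are mutually adjacent (a clique of size 4), so at least 4 colors are needed.
4 colors suffice: A=yellow, B=green, C=blue, D=red, E=red, F=green. No two adjacent vertices share a color.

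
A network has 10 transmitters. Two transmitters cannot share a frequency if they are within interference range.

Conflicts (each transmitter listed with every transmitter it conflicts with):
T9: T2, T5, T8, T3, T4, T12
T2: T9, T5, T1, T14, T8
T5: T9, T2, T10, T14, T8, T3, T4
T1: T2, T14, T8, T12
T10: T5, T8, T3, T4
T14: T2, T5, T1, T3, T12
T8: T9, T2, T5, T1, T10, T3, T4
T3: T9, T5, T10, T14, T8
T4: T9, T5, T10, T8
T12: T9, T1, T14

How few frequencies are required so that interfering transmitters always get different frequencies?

4

T5, T10, T8, T3 all conflict with each other, so at least 4 frequencies are needed.
4 frequencies suffice: frequency 1 → {T5, T1}; frequency 2 → {T14, T8}; frequency 3 → {T9, T10}; frequency 4 → {T2, T3, T4, T12}. No two conflicting transmitters share a frequency.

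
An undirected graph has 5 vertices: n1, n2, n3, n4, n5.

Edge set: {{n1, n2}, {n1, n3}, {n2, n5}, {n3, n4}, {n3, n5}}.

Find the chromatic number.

n2 and n5 are adjacent, so at least 2 colors are needed.
A valid assignment using 2 colors: n1=2, n2=1, n3=1, n4=2, n5=2. Each edge has distinct colors on its endpoints.

2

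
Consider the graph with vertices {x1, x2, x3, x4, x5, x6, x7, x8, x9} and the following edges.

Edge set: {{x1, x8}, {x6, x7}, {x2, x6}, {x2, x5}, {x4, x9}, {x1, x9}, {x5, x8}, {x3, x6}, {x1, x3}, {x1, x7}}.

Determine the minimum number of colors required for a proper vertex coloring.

2

x4 and x9 are adjacent, so at least 2 colors are needed.
A valid assignment using 2 colors: x1=red, x2=blue, x3=blue, x4=red, x5=red, x6=red, x7=blue, x8=blue, x9=blue. No two adjacent vertices share a color.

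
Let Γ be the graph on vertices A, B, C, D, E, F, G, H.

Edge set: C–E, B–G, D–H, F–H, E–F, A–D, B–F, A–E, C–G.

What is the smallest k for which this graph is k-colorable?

The cycle A-D-H-F-E-A has odd length 5, so it cannot be 2-colored; at least 3 colors are needed.
A valid assignment using 3 colors: A=3, B=2, C=1, D=1, E=2, F=1, G=3, H=2. Every edge joins two different colors.

3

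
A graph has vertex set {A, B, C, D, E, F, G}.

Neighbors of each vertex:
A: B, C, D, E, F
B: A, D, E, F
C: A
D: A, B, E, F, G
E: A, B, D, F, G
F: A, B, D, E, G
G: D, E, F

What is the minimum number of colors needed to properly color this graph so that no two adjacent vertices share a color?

5

A, B, D, E, F are mutually adjacent (a clique of size 5), so at least 5 colors are needed.
One proper 5-coloring: A=1, B=5, C=2, D=4, E=3, F=2, G=1. Each edge has distinct colors on its endpoints.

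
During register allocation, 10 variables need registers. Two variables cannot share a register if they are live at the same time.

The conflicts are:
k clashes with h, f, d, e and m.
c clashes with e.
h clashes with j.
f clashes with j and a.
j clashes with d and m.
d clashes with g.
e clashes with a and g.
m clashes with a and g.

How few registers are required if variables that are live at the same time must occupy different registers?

2

j and d conflict, so at least 2 registers are needed.
2 registers suffice: k=1, c=1, h=2, f=2, j=1, d=2, e=2, m=2, a=1, g=1. Every pair that conflicts lands in different registers.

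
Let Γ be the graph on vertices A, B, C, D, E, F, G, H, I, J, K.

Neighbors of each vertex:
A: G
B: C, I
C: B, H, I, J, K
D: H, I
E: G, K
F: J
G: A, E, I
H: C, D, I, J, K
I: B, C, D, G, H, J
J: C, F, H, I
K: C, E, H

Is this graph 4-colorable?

Yes

The chromatic number is 4. C, H, I, J are pairwise adjacent (a clique of size 4), so at least 4 colors are needed.
4 colors suffice: A=red, B=blue, C=green, D=green, E=green, F=red, G=blue, H=blue, I=red, J=yellow, K=red.
That is already a proper 4-coloring.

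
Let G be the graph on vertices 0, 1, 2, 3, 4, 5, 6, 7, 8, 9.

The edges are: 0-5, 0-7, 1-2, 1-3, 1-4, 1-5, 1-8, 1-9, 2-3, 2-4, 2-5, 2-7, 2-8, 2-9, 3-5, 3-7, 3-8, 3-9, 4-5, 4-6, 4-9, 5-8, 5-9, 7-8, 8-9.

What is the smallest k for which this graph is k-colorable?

6

1, 2, 3, 5, 8, 9 are mutually adjacent (a clique of size 6), so at least 6 colors are needed.
One proper 6-coloring: 0=red, 1=yellow, 2=red, 3=purple, 4=green, 5=blue, 6=red, 7=blue, 8=green, 9=orange. Each edge has distinct colors on its endpoints.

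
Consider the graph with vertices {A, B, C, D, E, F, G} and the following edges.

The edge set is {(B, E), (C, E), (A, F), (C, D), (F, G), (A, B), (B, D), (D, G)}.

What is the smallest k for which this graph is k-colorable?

The cycle F-A-B-D-G-F has odd length 5, so it cannot be 2-colored; at least 3 colors are needed.
A valid assignment using 3 colors: A=blue, B=red, C=red, D=blue, E=blue, F=green, G=red. Every edge joins two different colors.

3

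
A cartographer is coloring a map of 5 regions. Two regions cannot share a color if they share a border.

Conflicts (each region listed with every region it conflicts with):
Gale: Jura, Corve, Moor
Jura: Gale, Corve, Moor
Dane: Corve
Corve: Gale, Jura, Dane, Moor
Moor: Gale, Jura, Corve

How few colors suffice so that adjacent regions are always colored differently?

4

Gale, Jura, Corve, Moor are mutually in conflict, so at least 4 colors are needed.
One proper 4-coloring: Gale=3, Jura=4, Dane=2, Corve=1, Moor=2. No two conflicting regions share a color.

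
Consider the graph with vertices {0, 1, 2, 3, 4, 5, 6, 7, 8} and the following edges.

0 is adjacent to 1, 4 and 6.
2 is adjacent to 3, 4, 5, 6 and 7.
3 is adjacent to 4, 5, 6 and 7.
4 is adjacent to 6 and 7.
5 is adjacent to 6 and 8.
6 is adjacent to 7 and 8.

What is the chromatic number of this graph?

5

2, 3, 4, 6, 7 are mutually adjacent (a clique of size 5), so at least 5 colors are needed.
5 colors suffice: color red → {1, 6}; color blue → {4, 5}; color green → {0, 3, 8}; color yellow → {2}; color purple → {7}. No two adjacent vertices share a color.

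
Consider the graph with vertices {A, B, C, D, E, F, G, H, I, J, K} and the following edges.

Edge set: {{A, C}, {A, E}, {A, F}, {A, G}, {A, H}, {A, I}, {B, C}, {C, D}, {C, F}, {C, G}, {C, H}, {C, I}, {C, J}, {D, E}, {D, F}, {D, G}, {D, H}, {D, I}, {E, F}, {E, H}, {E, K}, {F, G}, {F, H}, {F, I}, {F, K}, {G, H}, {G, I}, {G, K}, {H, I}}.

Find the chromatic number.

A, C, F, G, H, I are mutually adjacent (a clique of size 6), so at least 6 colors are needed.
6 colors suffice: A=6, B=2, C=1, D=6, E=1, F=2, G=4, H=3, I=5, J=2, K=3. Each edge has distinct colors on its endpoints.

6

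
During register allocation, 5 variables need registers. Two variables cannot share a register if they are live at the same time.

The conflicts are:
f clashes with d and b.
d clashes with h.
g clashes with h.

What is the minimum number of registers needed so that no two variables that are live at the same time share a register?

f and b conflict, so at least 2 registers are needed.
2 registers suffice: register 1 → {f, h}; register 2 → {d, b, g}. Every pair that conflicts lands in different registers.

2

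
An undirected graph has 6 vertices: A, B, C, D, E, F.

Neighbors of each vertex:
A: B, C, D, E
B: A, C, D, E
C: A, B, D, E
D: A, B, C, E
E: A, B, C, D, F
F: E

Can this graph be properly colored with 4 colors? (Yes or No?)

A, B, C, D, E form a clique, so at least 5 colors are needed.
So 4 colors are not enough.

No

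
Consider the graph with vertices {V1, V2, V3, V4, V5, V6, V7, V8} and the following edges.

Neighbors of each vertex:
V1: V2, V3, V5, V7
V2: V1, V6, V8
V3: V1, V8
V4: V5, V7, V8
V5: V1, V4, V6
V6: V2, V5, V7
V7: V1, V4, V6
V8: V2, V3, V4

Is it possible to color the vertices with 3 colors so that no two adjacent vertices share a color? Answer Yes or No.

The chromatic number is 3. The cycle V7-V1-V3-V8-V4-V7 has odd length 5, so it cannot be 2-colored; at least 3 colors are needed.
3 colors suffice: color 1 → {V1, V4, V6}; color 2 → {V2, V3, V5, V7}; color 3 → {V8}.
That is already a proper 3-coloring.

Yes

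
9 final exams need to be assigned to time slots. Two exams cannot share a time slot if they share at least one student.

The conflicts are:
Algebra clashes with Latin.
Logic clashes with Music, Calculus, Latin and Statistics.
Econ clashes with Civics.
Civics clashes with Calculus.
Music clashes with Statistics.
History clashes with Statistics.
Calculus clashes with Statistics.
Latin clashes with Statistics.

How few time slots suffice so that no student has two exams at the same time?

3

Logic, Music, Statistics all conflict with each other, so at least 3 time slots are needed.
A valid assignment using 3 time slots: Algebra=1, Logic=2, Econ=2, Civics=1, Music=3, History=2, Calculus=3, Latin=3, Statistics=1. No two conflicting exams share a time slot.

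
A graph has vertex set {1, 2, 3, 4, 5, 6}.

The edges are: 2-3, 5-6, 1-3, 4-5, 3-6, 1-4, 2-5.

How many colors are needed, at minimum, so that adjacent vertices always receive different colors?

The cycle 6-3-1-4-5-6 has odd length 5, so it cannot be 2-colored; at least 3 colors are needed.
A valid assignment using 3 colors: 1=b, 2=b, 3=a, 4=c, 5=a, 6=b. No two adjacent vertices share a color.

3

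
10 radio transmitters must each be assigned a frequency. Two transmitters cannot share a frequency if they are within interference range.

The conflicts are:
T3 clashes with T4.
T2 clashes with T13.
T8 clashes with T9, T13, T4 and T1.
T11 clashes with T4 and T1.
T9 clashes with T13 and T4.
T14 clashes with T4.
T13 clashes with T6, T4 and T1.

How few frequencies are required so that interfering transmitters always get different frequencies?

T8, T9, T13, T4 pairwise conflict, so at least 4 frequencies are needed.
A valid assignment using 4 frequencies: T3=1, T2=2, T8=3, T11=1, T9=4, T14=1, T13=1, T6=2, T4=2, T1=2. Every pair that conflicts lands in different frequencies.

4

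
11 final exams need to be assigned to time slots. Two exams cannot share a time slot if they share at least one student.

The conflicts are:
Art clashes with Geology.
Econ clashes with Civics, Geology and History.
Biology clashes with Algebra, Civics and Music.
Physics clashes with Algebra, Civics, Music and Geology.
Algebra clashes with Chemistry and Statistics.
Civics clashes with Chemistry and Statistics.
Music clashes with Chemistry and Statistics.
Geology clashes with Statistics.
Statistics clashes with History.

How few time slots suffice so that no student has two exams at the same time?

Statistics and History conflict, so at least 2 time slots are needed.
2 time slots suffice: time slot 1 → {Algebra, Civics, Music, Geology, History}; time slot 2 → {Art, Econ, Biology, Physics, Chemistry, Statistics}. Each listed conflict is separated.

2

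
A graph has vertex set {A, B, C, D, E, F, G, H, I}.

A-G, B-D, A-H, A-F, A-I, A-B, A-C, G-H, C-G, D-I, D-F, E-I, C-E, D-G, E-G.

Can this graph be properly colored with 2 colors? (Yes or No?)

C, E, G form a triangle, so at least 3 colors are needed.
So 2 colors are not enough.

No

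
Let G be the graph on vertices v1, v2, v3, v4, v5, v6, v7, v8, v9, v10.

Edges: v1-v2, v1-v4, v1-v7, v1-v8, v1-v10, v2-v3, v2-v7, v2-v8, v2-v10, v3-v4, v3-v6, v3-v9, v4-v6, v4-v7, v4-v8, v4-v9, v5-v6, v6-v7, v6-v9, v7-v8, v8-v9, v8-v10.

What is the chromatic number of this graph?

4

v3, v4, v6, v9 are mutually adjacent (a clique of size 4), so at least 4 colors are needed.
4 colors suffice: v1=4, v2=2, v3=4, v4=2, v5=2, v6=1, v7=3, v8=1, v9=3, v10=3. Each edge has distinct colors on its endpoints.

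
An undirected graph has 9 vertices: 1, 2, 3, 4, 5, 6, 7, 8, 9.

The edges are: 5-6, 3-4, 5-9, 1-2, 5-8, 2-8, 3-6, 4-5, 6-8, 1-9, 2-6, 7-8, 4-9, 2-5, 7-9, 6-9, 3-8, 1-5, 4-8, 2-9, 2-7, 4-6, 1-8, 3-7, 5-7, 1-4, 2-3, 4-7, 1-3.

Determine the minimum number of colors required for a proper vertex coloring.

4

1, 4, 5, 9 form a clique, so at least 4 colors are needed.
4 colors suffice: color a → {8, 9}; color b → {2, 4}; color c → {3, 5}; color d → {1, 6, 7}. Each edge has distinct colors on its endpoints.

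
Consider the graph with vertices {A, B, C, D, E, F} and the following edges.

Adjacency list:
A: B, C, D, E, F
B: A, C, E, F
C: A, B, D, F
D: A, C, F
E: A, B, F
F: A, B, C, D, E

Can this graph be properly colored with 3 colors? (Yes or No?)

A, B, E, F are pairwise adjacent (a clique of size 4), so at least 4 colors are needed.
So 3 colors are not enough.

No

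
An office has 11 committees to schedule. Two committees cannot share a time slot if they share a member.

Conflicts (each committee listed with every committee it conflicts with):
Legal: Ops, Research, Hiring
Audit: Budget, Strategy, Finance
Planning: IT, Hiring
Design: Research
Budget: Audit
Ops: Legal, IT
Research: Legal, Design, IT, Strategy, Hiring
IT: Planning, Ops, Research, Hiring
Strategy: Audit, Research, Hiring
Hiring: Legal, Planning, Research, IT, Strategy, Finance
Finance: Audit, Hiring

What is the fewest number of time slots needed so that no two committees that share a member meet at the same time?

3

Research, IT, Hiring pairwise conflict, so at least 3 time slots are needed.
3 time slots suffice: time slot 1 → {Audit, Design, Ops, Hiring}; time slot 2 → {Planning, Budget, Research, Finance}; time slot 3 → {Legal, IT, Strategy}. Each listed conflict is separated.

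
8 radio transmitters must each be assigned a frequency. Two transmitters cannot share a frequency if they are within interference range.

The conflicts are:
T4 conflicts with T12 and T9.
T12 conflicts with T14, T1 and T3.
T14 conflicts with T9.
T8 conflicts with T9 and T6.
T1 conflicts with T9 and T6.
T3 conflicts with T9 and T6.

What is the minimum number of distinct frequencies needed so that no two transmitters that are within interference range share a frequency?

T1 and T9 conflict, so at least 2 frequencies are needed.
Using 2 frequencies: T4=2, T12=1, T14=2, T8=2, T1=2, T3=2, T9=1, T6=1. Each listed conflict is separated.

2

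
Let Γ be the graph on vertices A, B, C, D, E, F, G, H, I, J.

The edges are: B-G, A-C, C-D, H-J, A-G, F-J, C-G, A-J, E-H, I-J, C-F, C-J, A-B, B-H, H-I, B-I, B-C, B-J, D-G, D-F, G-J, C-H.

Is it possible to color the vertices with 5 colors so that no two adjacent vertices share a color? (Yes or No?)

The chromatic number is 5. A, B, C, G, J are pairwise adjacent (a clique of size 5), so at least 5 colors are needed.
A valid assignment using 5 colors: A=5, B=3, C=2, D=1, E=1, F=3, G=4, H=4, I=2, J=1.
That is already a proper 5-coloring.

Yes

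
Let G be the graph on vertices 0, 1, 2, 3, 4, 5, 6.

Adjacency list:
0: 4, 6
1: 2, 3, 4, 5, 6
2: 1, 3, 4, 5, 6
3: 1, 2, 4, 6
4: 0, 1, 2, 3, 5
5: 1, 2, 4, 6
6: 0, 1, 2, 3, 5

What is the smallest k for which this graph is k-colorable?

1, 2, 3, 4 form a clique, so at least 4 colors are needed.
4 colors suffice: 0=a, 1=c, 2=a, 3=d, 4=b, 5=d, 6=b. Every edge joins two different colors.

4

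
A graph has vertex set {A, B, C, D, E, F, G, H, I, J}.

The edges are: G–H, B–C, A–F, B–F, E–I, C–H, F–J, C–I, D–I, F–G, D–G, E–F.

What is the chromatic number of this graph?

The cycle D-G-H-C-I-D has odd length 5, so it cannot be 2-colored; at least 3 colors are needed.
A valid assignment using 3 colors: A=blue, B=green, C=blue, D=green, E=blue, F=red, G=blue, H=red, I=red, J=blue. No two adjacent vertices share a color.

3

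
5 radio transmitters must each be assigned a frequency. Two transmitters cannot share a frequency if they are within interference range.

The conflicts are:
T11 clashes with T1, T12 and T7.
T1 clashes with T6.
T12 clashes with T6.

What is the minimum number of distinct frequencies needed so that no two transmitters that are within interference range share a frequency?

2

T12 and T6 conflict, so at least 2 frequencies are needed.
2 frequencies suffice: frequency 1 → {T11, T6}; frequency 2 → {T1, T12, T7}. Each listed conflict is separated.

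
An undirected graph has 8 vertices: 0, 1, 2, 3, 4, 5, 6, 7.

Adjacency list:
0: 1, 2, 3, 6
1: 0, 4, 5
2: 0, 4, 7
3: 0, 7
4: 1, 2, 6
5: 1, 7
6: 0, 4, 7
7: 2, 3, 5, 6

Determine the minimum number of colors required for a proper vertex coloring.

The cycle 7-2-0-1-5-7 has odd length 5, so it cannot be 2-colored; at least 3 colors are needed.
A valid assignment using 3 colors: 0=red, 1=blue, 2=blue, 3=blue, 4=red, 5=green, 6=blue, 7=red. Each edge has distinct colors on its endpoints.

3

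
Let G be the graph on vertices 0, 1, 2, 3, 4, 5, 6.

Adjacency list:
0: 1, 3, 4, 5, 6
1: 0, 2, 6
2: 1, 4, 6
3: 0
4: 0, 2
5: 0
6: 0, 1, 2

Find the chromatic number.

3

1, 2, 6 are pairwise adjacent, so at least 3 colors are needed.
3 colors suffice: color red → {0, 2}; color blue → {3, 4, 5, 6}; color green → {1}. Each edge has distinct colors on its endpoints.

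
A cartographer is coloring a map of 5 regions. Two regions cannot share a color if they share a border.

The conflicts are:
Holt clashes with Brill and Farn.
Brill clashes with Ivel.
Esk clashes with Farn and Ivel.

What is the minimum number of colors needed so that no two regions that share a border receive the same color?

The cycle Ivel-Brill-Holt-Farn-Esk-Ivel has odd length 5, so it cannot be 2-colored; at least 3 colors are needed.
3 colors suffice: Holt=1, Brill=2, Esk=1, Farn=2, Ivel=3. No two conflicting regions share a color.

3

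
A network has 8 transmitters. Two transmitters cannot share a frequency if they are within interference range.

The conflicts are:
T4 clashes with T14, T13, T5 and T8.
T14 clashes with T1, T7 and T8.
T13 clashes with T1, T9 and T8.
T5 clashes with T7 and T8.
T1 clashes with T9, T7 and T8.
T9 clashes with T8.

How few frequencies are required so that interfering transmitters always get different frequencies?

4

T13, T1, T9, T8 are mutually in conflict, so at least 4 frequencies are needed.
Using 4 frequencies: T4=2, T14=3, T13=3, T5=3, T1=2, T9=4, T7=1, T8=1. Every pair that conflicts lands in different frequencies.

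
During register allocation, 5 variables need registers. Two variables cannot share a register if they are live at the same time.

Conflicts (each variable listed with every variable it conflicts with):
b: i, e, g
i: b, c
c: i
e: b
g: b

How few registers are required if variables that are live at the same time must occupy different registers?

2

b and g conflict, so at least 2 registers are needed.
Using 2 registers: b=1, i=2, c=1, e=2, g=2. No two conflicting variables share a register.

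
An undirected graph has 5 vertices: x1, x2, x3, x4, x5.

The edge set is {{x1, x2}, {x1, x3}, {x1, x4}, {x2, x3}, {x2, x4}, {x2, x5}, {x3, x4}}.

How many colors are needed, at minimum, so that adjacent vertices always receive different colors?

4

x1, x2, x3, x4 form a clique, so at least 4 colors are needed.
A valid assignment using 4 colors: x1=green, x2=red, x3=blue, x4=yellow, x5=blue. Each edge has distinct colors on its endpoints.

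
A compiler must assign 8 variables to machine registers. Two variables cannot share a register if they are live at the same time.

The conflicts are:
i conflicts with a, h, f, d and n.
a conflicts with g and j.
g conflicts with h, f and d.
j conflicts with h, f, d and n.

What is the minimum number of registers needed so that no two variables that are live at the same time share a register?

2

i and h conflict, so at least 2 registers are needed.
Using 2 registers: i=1, a=2, g=1, j=1, h=2, f=2, d=2, n=2. No two conflicting variables share a register.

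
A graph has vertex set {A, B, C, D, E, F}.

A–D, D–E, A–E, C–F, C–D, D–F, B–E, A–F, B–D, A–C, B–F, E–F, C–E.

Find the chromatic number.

A, C, D, E, F are mutually adjacent (a clique of size 5), so at least 5 colors are needed.
5 colors suffice: color red → {D}; color blue → {F}; color green → {E}; color yellow → {A, B}; color purple → {C}. Each edge has distinct colors on its endpoints.

5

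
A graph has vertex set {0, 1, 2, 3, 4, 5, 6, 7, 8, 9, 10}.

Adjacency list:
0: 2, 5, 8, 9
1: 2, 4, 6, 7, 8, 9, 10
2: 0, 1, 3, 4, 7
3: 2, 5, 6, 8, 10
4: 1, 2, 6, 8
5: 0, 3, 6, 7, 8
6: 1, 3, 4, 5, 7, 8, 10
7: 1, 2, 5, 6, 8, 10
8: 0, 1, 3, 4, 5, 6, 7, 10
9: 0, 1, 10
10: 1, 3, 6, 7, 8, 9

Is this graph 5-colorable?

The chromatic number is 5. 1, 6, 7, 8, 10 are mutually adjacent (a clique of size 5), so at least 5 colors are needed.
5 colors suffice: color a → {2, 8, 9}; color b → {0, 1, 3}; color c → {6}; color d → {4, 5, 10}; color e → {7}.
That is already a proper 5-coloring.

Yes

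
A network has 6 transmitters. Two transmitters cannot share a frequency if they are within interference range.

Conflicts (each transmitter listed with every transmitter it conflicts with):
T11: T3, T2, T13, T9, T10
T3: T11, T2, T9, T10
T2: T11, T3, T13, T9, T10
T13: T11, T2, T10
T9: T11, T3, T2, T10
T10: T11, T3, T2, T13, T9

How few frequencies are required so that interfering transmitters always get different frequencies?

5

T11, T3, T2, T9, T10 all conflict with each other, so at least 5 frequencies are needed.
Using 5 frequencies: T11=2, T3=4, T2=1, T13=4, T9=5, T10=3. Each listed conflict is separated.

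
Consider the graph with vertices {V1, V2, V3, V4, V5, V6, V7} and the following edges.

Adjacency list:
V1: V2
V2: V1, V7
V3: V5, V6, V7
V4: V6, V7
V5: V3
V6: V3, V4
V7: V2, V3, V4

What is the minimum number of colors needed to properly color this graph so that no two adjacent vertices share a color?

2

V2 and V7 are adjacent, so at least 2 colors are needed.
2 colors suffice: color 1 → {V2, V3, V4}; color 2 → {V1, V5, V6, V7}. Every edge joins two different colors.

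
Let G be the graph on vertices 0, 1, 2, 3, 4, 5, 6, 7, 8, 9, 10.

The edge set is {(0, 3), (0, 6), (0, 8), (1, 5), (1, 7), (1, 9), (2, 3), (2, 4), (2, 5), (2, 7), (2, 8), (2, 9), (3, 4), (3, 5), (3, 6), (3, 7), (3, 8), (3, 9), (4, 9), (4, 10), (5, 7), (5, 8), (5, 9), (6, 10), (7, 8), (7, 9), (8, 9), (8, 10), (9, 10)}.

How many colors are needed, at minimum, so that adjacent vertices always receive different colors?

6

2, 3, 5, 7, 8, 9 form a clique, so at least 6 colors are needed.
A valid assignment using 6 colors: 0=a, 1=b, 2=e, 3=b, 4=c, 5=d, 6=c, 7=f, 8=c, 9=a, 10=b. Every edge joins two different colors.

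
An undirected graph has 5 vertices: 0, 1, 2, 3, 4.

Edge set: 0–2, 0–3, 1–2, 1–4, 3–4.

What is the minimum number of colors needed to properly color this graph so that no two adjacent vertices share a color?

The cycle 1-4-3-0-2-1 has odd length 5, so it cannot be 2-colored; at least 3 colors are needed.
3 colors suffice: color a → {1, 3}; color b → {2, 4}; color c → {0}. Each edge has distinct colors on its endpoints.

3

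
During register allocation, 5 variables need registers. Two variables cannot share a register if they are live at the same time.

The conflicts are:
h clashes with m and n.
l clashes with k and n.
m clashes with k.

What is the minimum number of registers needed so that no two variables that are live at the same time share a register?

3

The cycle k-m-h-n-l-k has odd length 5, so it cannot be 2-colored; at least 3 registers are needed.
3 registers suffice: register 1 → {h, k}; register 2 → {l, m}; register 3 → {n}. Every pair that conflicts lands in different registers.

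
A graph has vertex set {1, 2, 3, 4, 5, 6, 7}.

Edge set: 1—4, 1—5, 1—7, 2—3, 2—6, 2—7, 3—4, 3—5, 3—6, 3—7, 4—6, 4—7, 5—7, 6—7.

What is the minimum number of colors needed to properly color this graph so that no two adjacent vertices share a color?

4

3, 4, 6, 7 form a clique, so at least 4 colors are needed.
A valid assignment using 4 colors: 1=blue, 2=yellow, 3=blue, 4=yellow, 5=green, 6=green, 7=red. Each edge has distinct colors on its endpoints.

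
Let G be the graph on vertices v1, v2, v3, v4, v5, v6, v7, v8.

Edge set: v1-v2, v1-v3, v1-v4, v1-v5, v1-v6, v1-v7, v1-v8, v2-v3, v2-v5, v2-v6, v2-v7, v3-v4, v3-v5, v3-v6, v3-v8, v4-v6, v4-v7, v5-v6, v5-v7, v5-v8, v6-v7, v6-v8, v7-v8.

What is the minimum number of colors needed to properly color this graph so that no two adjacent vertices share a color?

v1, v2, v3, v5, v6 are mutually adjacent (a clique of size 5), so at least 5 colors are needed.
5 colors suffice: color 1 → {v6}; color 2 → {v1}; color 3 → {v3, v7}; color 4 → {v4, v5}; color 5 → {v2, v8}. Each edge has distinct colors on its endpoints.

5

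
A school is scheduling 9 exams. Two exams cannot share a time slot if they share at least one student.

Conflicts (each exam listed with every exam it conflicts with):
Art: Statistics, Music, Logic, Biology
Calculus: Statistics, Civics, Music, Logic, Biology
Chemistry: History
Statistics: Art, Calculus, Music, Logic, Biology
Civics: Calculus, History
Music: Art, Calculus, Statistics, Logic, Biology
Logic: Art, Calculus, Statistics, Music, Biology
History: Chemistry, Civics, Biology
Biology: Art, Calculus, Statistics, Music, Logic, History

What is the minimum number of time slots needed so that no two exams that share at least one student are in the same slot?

Art, Statistics, Music, Logic, Biology are mutually in conflict, so at least 5 time slots are needed.
5 time slots suffice: time slot 1 → {Chemistry, Civics, Biology}; time slot 2 → {Logic, History}; time slot 3 → {Music}; time slot 4 → {Statistics}; time slot 5 → {Art, Calculus}. Each listed conflict is separated.

5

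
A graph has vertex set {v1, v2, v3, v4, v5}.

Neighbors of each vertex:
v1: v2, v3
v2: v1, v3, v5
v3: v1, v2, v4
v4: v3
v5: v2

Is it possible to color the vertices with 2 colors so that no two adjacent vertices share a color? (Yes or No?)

No

v1, v2, v3 are mutually adjacent, so at least 3 colors are needed.
So 2 colors are not enough.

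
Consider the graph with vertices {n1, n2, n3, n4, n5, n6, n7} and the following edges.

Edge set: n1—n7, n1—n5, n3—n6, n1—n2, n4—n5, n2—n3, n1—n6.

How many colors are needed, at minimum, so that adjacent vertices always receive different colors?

n1 and n7 are adjacent, so at least 2 colors are needed.
A valid assignment using 2 colors: n1=1, n2=2, n3=1, n4=1, n5=2, n6=2, n7=2. No two adjacent vertices share a color.

2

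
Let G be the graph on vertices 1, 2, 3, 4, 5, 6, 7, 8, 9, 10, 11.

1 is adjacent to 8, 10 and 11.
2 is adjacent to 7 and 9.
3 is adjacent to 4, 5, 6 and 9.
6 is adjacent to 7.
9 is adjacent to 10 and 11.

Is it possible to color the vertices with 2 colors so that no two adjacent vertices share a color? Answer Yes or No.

No

The cycle 6-3-9-2-7-6 has odd length 5, so it cannot be 2-colored; at least 3 colors are needed.
So 2 colors are not enough.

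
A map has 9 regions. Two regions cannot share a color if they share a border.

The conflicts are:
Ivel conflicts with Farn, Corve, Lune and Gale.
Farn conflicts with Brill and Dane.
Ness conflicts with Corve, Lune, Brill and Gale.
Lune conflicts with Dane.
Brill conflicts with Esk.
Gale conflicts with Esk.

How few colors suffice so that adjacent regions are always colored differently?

3

The cycle Ness-Lune-Ivel-Farn-Brill-Ness has odd length 5, so it cannot be 2-colored; at least 3 colors are needed.
One proper 3-coloring: Ivel=1, Farn=2, Ness=1, Corve=2, Lune=2, Brill=3, Gale=2, Dane=1, Esk=1. No two conflicting regions share a color.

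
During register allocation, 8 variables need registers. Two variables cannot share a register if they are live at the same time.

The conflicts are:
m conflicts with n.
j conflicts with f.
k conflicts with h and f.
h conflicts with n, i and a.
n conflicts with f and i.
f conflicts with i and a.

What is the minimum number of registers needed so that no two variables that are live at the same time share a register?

h, n, i pairwise conflict, so at least 3 registers are needed.
Using 3 registers: m=1, j=2, k=2, h=1, n=2, f=1, i=3, a=2. No two conflicting variables share a register.

3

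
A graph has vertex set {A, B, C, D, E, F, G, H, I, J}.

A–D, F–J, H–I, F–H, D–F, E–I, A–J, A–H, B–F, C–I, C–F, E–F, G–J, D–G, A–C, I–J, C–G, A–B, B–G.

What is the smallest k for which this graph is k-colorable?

D and G are adjacent, so at least 2 colors are needed.
A valid assignment using 2 colors: A=1, B=2, C=2, D=2, E=2, F=1, G=1, H=2, I=1, J=2. Every edge joins two different colors.

2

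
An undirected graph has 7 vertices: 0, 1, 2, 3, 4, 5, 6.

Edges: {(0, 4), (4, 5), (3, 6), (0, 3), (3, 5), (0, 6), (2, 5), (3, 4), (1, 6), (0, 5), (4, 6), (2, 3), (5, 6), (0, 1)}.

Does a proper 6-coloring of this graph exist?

Yes

The chromatic number is 5. 0, 3, 4, 5, 6 are pairwise adjacent (a clique of size 5), so at least 5 colors are needed.
5 colors suffice: 0=yellow, 1=red, 2=blue, 3=green, 4=purple, 5=red, 6=blue.
Since 6 ≥ 5, a proper 6-coloring certainly exists.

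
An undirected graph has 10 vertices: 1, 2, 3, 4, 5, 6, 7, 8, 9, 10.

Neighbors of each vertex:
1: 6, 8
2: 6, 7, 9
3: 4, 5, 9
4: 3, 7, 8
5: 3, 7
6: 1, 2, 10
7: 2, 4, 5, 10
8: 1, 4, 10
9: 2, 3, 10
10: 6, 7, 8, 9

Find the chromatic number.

The cycle 10-8-4-3-9-10 has odd length 5, so it cannot be 2-colored; at least 3 colors are needed.
3 colors suffice: 1=blue, 2=blue, 3=red, 4=blue, 5=blue, 6=red, 7=red, 8=red, 9=green, 10=blue. No two adjacent vertices share a color.

3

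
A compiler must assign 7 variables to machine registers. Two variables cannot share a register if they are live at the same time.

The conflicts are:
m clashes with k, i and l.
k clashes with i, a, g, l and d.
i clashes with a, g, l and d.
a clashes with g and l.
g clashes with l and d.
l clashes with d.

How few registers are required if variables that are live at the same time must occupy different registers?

5

k, i, g, l, d all conflict with each other, so at least 5 registers are needed.
5 registers suffice: register 1 → {i}; register 2 → {l}; register 3 → {k}; register 4 → {m, g}; register 5 → {a, d}. Each listed conflict is separated.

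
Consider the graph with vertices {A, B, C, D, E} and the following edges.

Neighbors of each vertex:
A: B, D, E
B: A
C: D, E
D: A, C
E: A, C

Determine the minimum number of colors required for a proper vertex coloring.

2

A and B are adjacent, so at least 2 colors are needed.
2 colors suffice: A=1, B=2, C=1, D=2, E=2. Every edge joins two different colors.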